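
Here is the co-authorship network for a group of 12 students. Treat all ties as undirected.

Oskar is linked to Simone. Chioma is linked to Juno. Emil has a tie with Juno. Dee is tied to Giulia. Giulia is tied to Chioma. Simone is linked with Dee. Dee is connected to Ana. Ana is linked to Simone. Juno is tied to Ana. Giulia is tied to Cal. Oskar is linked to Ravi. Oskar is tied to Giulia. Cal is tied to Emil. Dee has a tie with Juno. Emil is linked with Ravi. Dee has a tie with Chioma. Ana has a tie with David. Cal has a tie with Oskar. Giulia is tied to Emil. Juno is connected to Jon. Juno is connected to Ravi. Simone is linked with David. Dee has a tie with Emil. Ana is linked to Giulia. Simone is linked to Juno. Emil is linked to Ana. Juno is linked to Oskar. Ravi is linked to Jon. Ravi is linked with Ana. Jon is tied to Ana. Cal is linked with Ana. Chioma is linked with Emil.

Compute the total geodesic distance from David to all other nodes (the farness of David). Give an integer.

21

Distances from David: Ana:1, Cal:2, Chioma:3, Dee:2, Emil:2, Giulia:2, Jon:2, Juno:2, Oskar:2, Ravi:2, Simone:1.
Sum = 1 + 2 + 3 + 2 + 2 + 2 + 2 + 2 + 2 + 2 + 1 = 21.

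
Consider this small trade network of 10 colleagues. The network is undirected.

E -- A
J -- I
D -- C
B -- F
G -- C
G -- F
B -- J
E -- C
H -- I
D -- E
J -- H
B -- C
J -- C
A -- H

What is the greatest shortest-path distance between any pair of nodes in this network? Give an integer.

4

Eccentricity of each node (its greatest distance to any other): A:4, B:3, C:2, D:3, E:3, F:4, G:3, H:3, I:3, J:2.
The maximum eccentricity is 4, realized for instance by the pair A–F via A – H – J – B – F. So the diameter is 4.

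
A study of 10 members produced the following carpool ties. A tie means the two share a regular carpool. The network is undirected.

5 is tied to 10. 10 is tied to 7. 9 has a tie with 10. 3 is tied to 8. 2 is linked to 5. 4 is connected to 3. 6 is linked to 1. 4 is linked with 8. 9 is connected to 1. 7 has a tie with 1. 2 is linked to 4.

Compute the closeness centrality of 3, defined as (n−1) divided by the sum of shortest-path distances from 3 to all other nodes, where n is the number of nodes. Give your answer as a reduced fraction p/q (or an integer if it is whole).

Distances from 3: 1:6, 2:2, 4:1, 5:3, 6:7, 7:5, 8:1, 9:5, 10:4. Sum = 34.
n = 10, so closeness = 9/34.

9/34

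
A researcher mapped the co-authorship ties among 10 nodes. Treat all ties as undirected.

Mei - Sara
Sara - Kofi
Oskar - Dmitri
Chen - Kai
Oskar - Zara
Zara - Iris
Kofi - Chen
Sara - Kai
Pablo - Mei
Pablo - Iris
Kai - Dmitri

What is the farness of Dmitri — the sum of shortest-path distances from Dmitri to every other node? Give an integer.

Distances from Dmitri: Chen:2, Iris:3, Kai:1, Kofi:3, Mei:3, Oskar:1, Pablo:4, Sara:2, Zara:2.
Sum = 2 + 3 + 1 + 3 + 3 + 1 + 4 + 2 + 2 = 21.

21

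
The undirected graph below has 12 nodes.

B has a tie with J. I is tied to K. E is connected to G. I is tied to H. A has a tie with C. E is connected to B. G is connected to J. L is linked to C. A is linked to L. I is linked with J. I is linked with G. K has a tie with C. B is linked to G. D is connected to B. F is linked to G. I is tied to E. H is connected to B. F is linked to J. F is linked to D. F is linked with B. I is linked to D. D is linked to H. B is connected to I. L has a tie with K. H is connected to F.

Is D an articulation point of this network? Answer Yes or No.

No

Even without D, every remaining node can still reach every other (the residual graph is connected), so D is not a cut vertex.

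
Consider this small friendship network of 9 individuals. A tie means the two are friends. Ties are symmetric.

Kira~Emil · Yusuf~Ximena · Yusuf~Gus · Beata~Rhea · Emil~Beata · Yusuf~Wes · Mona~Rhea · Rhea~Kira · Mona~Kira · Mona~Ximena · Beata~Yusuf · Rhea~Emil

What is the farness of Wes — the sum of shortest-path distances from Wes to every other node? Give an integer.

20

Distances from Wes: Beata:2, Emil:3, Gus:2, Kira:4, Mona:3, Rhea:3, Ximena:2, Yusuf:1.
Sum = 2 + 3 + 2 + 4 + 3 + 3 + 2 + 1 = 20.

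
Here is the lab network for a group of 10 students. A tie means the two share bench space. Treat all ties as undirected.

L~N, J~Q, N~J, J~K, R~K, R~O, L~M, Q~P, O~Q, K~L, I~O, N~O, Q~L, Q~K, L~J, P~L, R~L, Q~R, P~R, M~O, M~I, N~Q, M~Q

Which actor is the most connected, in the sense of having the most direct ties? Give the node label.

Q

Degrees — I:2, J:4, K:4, L:7, M:4, N:4, O:5, P:3, Q:8, R:5.
The maximum is 8, attained only by Q.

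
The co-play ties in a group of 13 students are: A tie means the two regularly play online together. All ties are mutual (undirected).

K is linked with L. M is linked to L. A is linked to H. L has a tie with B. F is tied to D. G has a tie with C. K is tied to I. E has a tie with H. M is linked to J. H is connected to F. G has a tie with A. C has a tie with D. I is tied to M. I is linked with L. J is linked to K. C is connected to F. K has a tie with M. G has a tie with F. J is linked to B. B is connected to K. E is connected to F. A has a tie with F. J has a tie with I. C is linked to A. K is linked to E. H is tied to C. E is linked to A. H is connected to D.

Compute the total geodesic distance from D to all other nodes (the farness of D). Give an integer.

Distances from D: A:2, B:4, C:1, E:2, F:1, G:2, H:1, I:4, J:4, K:3, L:4, M:4.
Sum = 2 + 4 + 1 + 2 + 1 + 2 + 1 + 4 + 4 + 3 + 4 + 4 = 32.

32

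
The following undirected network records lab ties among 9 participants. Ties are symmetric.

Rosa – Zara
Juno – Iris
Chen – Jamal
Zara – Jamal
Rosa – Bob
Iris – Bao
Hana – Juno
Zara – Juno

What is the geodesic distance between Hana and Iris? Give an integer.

One shortest route is Hana – Juno – Iris, which uses 2 edges, and Hana and Iris are not directly tied, so nothing shorter exists. So d(Hana,Iris) = 2.

2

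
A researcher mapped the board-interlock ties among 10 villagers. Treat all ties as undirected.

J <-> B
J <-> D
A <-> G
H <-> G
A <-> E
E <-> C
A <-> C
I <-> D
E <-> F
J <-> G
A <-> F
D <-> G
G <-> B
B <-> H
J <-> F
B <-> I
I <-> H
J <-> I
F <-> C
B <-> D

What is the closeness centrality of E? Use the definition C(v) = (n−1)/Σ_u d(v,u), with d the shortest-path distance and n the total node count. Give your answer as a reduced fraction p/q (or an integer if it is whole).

9/19

Distances from E: A:1, B:3, C:1, D:3, F:1, G:2, H:3, I:3, J:2. Sum = 19.
n = 10, so closeness = 9/19.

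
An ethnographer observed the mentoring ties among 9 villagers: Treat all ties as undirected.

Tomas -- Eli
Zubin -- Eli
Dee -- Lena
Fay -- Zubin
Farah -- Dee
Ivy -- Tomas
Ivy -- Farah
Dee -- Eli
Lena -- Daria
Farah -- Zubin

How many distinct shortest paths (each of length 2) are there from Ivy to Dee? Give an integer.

1

The shortest distance is 2, and the only length-2 path is Ivy–Farah–Dee. So there is exactly 1 shortest path.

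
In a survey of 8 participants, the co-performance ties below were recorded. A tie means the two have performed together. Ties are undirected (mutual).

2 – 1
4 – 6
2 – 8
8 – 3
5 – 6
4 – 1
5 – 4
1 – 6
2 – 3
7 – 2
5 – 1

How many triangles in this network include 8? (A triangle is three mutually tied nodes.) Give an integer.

8's neighbors: 2 and 3.
Neighbor pairs that are themselves tied: 8–2–3. Each forms one triangle with 8, for 1 in total.

1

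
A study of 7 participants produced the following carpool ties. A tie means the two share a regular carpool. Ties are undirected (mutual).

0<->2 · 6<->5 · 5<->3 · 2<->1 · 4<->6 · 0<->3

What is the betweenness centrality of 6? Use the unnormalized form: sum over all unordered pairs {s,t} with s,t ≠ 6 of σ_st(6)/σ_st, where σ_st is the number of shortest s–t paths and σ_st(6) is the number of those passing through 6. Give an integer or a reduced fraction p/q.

Pairs whose geodesics pass through 6 — 1–4: 1; 2–4: 1; 4–0: 1; 4–5: 1; 4–3: 1.
All other pairs contribute 0.
Summing the contributions gives betweenness(6) = 5.

5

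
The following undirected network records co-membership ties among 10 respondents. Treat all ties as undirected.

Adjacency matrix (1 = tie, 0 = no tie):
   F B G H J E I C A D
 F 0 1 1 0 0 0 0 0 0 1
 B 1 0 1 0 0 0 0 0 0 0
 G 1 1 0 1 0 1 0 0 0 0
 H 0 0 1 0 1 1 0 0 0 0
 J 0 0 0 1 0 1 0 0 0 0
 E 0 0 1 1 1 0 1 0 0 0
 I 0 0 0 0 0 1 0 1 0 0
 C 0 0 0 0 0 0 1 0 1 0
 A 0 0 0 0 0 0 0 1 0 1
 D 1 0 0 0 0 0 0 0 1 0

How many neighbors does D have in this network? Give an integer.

D is directly tied to A and F. That is 2 neighbors, so the degree of D is 2.

2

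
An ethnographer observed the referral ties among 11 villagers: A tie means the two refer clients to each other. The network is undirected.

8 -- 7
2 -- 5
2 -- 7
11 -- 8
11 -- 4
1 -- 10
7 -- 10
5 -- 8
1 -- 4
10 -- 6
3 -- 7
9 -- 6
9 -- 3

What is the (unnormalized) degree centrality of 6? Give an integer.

2

6 is directly tied to 9 and 10. That is 2 neighbors, so the degree of 6 is 2.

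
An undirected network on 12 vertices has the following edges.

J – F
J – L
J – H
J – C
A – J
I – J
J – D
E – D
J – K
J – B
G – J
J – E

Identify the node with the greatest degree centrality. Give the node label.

J

Degrees — A:1, B:1, C:1, D:2, E:2, F:1, G:1, H:1, I:1, J:11, K:1, L:1.
The maximum is 11, attained only by J.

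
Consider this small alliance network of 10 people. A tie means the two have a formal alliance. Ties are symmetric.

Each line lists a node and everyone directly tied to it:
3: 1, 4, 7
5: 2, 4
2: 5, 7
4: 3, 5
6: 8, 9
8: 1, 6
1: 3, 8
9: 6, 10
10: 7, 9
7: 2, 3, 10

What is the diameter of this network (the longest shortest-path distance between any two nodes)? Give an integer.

Eccentricity of each node (its greatest distance to any other): 1:3, 2:4, 3:3, 4:4, 5:5, 6:5, 7:3, 8:4, 9:4, 10:3.
The maximum eccentricity is 5, realized for instance by the pair 6–5 via 6 – 8 – 1 – 3 – 4 – 5. So the diameter is 5.

5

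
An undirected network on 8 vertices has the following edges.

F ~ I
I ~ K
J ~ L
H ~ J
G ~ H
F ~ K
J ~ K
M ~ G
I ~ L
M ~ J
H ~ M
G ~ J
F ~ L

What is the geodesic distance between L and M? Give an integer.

One shortest route is L – J – M, which uses 2 edges, and L and M are not directly tied, so nothing shorter exists. So d(L,M) = 2.

2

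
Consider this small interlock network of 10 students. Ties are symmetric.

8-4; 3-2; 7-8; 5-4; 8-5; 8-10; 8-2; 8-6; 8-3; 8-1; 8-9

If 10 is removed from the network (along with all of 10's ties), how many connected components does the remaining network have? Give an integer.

10's neighbors (8) remain reachable from one another through other ties, so the rest of the network stays in one piece.

1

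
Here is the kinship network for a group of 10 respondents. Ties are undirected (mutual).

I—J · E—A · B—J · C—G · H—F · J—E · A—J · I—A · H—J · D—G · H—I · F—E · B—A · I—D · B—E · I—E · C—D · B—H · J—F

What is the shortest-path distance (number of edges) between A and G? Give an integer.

One shortest route is A – I – D – G, which uses 3 edges, and at distance 2 from A we only reach {D, F, H}, which does not include G. So d(A,G) = 3.

3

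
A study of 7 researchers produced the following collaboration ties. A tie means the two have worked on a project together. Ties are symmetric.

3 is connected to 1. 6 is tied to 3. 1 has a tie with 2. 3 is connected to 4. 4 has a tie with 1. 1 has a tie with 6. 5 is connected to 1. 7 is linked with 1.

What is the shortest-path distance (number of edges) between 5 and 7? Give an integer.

One shortest route is 5 – 1 – 7, which uses 2 edges, and 5 and 7 are not directly tied, so nothing shorter exists. So d(5,7) = 2.

2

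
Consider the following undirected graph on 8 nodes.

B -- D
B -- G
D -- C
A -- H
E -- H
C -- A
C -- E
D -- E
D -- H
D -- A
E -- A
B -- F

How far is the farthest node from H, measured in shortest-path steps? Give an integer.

Distances from H: A:1, B:2, C:2, D:1, E:1, F:3, G:3.
The largest is 3 (to G and F), so the eccentricity of H is 3.

3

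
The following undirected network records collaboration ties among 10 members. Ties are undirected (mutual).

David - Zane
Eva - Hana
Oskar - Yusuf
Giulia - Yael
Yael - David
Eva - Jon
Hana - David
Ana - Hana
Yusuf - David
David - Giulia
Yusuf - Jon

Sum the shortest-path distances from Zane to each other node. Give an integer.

21

Distances from Zane: Ana:3, David:1, Eva:3, Giulia:2, Hana:2, Jon:3, Oskar:3, Yael:2, Yusuf:2.
Sum = 3 + 1 + 3 + 2 + 2 + 3 + 3 + 2 + 2 = 21.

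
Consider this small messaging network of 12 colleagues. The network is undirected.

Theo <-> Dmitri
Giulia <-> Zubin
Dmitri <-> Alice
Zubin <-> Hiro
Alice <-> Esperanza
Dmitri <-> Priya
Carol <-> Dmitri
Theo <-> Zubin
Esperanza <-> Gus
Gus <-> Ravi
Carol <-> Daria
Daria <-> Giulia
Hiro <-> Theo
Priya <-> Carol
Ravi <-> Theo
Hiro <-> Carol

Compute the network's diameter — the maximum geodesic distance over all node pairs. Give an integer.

5

Eccentricity of each node (its greatest distance to any other): Alice:4, Carol:4, Daria:5, Dmitri:3, Esperanza:5, Giulia:5, Gus:5, Hiro:4, Priya:4, Ravi:4, Theo:3, Zubin:4.
The maximum eccentricity is 5, realized for instance by the pair Daria–Gus via Daria – Carol – Dmitri – Theo – Ravi – Gus. So the diameter is 5.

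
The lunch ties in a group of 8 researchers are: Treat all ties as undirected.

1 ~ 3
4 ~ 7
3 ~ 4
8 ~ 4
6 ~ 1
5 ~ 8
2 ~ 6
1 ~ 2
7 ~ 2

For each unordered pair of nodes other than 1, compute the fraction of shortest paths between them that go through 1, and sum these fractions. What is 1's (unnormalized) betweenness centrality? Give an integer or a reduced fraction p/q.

Pairs whose geodesics pass through 1 — 3–6: 1; 3–2: 1; 8–6: 1/2; 5–6: 1/2; 4–6: 1/2.
All other pairs contribute 0.
Summing the contributions gives betweenness(1) = 7/2.

7/2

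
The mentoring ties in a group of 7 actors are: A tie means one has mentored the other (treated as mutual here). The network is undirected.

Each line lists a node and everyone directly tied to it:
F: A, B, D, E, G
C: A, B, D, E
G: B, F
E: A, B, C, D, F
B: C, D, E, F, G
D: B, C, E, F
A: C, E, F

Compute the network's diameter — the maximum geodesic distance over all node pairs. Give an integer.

Eccentricity of each node (its greatest distance to any other): A:2, B:2, C:2, D:2, E:2, F:2, G:2.
The maximum eccentricity is 2, realized for instance by the pair F–C via F – E – C. So the diameter is 2.

2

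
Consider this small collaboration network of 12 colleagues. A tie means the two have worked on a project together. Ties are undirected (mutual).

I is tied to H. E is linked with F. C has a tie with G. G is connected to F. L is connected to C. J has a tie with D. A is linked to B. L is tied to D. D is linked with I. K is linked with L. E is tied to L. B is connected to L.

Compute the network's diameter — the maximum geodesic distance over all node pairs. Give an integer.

5

Eccentricity of each node (its greatest distance to any other): A:5, B:4, C:4, D:3, E:4, F:5, G:5, H:5, I:4, J:4, K:4, L:3.
The maximum eccentricity is 5, realized for instance by the pair H–A via H – I – D – L – B – A. So the diameter is 5.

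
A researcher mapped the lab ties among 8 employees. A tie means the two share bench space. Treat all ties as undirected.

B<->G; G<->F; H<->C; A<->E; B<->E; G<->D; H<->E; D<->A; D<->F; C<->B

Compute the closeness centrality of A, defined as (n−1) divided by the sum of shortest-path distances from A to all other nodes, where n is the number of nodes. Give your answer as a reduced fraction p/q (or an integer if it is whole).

7/13

Distances from A: B:2, C:3, D:1, E:1, F:2, G:2, H:2. Sum = 13.
n = 8, so closeness = 7/13.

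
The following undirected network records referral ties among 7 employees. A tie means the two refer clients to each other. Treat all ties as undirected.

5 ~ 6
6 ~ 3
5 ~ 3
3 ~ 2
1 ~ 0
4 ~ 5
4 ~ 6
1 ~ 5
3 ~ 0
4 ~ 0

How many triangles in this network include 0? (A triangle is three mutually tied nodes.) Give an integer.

0's neighbors are 1, 3, and 4, but none of them are tied to each other, so no triangle contains 0.

0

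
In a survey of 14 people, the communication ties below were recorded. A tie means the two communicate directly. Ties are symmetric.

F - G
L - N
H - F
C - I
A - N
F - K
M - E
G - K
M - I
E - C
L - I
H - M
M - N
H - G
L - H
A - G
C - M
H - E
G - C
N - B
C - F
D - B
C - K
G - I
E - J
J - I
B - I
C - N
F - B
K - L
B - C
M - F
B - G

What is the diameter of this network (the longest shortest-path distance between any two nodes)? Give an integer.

3

Eccentricity of each node (its greatest distance to any other): A:3, B:2, C:2, D:3, E:3, F:3, G:2, H:3, I:2, J:3, K:3, L:3, M:3, N:3.
The maximum eccentricity is 3, realized for instance by the pair L–D via L – I – B – D. So the diameter is 3.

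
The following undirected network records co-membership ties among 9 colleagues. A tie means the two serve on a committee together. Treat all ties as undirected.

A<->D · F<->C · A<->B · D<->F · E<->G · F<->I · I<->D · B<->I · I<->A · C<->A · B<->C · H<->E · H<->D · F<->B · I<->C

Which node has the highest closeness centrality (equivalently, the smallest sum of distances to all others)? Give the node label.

D

Farness (sum of distances to all others) for each node — A:15, B:18, C:18, D:13, E:21, F:15, G:28, H:16, I:14.
The smallest farness is 13, for D, so D has the highest closeness.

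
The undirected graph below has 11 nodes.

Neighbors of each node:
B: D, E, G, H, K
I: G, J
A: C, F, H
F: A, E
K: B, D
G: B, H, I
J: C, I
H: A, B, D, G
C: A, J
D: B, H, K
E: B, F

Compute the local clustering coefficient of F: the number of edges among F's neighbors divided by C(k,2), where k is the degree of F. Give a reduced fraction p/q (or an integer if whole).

0

F's neighbors: A and E (k = 2).
Possible neighbor pairs: C(2,2) = 1. Edges among them: none → e = 0.
Clustering(F) = 0/1.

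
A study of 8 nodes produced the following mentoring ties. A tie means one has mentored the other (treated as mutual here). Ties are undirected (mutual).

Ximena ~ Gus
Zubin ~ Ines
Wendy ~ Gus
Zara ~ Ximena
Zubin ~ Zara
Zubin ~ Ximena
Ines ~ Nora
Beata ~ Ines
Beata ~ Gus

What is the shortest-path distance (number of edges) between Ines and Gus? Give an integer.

2

One shortest route is Ines – Beata – Gus, which uses 2 edges, and Ines and Gus are not directly tied, so nothing shorter exists. So d(Ines,Gus) = 2.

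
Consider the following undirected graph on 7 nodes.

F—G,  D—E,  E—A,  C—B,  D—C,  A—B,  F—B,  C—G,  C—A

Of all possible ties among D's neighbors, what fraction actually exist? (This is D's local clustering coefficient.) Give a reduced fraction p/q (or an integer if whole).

0

D's neighbors: C and E (k = 2).
Possible neighbor pairs: C(2,2) = 1. Edges among them: none → e = 0.
Clustering(D) = 0/1.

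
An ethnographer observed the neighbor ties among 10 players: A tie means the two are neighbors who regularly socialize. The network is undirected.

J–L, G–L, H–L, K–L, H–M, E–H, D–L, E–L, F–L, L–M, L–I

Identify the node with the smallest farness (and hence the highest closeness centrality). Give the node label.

Farness (sum of distances to all others) for each node — D:17, E:16, F:17, G:17, H:15, I:17, J:17, K:17, L:9, M:16.
The smallest farness is 9, for L, so L has the highest closeness.

L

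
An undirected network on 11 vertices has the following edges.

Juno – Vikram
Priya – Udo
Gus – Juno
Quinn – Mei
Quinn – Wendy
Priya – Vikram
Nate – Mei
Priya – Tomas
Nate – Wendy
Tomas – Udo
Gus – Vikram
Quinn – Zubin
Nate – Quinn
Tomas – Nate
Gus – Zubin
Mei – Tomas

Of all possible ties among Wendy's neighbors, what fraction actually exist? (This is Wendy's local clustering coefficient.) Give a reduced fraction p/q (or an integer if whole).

1

Wendy's neighbors: Nate and Quinn (k = 2).
Possible neighbor pairs: C(2,2) = 1. Edges among them: Nate–Quinn → e = 1.
Clustering(Wendy) = 1/1.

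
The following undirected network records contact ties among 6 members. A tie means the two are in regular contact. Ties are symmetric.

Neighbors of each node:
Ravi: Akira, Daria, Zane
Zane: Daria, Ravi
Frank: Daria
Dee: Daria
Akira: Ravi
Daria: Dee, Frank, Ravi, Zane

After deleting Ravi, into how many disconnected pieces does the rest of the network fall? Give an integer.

2

Without Ravi, the remaining ties split the others into: {Akira}; {Daria, Dee, Frank, Zane}.
That's 2 separate components.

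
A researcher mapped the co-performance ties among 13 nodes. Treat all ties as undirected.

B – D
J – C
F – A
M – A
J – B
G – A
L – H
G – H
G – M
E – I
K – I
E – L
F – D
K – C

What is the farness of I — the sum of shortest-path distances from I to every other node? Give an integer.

Distances from I: A:5, B:4, C:2, D:5, E:1, F:6, G:4, H:3, J:3, K:1, L:2, M:5.
Sum = 5 + 4 + 2 + 5 + 1 + 6 + 4 + 3 + 3 + 1 + 2 + 5 = 41.

41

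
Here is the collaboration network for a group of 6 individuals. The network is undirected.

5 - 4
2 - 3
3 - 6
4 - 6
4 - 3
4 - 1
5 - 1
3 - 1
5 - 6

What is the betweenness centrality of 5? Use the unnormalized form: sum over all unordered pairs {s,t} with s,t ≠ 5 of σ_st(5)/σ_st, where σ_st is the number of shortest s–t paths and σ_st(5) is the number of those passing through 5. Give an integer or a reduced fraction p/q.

Pairs whose geodesics pass through 5 — 1–6: 1/3.
All other pairs contribute 0.
Summing the contributions gives betweenness(5) = 1/3.

1/3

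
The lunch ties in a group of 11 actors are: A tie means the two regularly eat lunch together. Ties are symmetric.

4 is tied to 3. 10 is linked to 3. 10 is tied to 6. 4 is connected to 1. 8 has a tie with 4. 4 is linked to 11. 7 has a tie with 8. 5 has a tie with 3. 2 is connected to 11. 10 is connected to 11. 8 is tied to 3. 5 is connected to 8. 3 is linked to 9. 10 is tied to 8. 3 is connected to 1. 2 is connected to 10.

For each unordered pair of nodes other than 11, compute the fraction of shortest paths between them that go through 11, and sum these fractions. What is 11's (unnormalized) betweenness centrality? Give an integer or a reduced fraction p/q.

13/6

Pairs whose geodesics pass through 11 — 6–4: 1/3; 1–2: 1/2; 4–2: 1; 4–10: 1/3.
All other pairs contribute 0.
Summing the contributions gives betweenness(11) = 13/6.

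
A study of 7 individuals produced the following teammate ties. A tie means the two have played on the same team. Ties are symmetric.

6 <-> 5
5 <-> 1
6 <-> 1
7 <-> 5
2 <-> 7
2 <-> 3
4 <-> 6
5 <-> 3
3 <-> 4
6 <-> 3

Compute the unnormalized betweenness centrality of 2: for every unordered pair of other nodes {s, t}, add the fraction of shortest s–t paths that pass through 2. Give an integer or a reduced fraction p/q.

Pairs whose geodesics pass through 2 — 3–7: 1/2; 4–7: 1/3.
All other pairs contribute 0.
Summing the contributions gives betweenness(2) = 5/6.

5/6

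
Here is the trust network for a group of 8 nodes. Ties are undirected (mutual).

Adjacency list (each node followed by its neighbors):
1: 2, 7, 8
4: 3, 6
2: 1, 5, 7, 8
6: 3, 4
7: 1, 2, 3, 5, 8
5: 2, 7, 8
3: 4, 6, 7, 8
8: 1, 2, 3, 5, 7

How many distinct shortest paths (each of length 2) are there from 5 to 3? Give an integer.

The shortest distance is 2. The length-2 paths are: 5–8–3; 5–7–3.
That gives 2 distinct shortest paths.

2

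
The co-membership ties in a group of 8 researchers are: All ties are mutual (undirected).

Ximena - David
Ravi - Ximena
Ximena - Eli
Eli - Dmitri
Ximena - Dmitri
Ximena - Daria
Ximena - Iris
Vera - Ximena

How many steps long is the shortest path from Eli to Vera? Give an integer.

One shortest route is Eli – Ximena – Vera, which uses 2 edges, and Eli and Vera are not directly tied, so nothing shorter exists. So d(Eli,Vera) = 2.

2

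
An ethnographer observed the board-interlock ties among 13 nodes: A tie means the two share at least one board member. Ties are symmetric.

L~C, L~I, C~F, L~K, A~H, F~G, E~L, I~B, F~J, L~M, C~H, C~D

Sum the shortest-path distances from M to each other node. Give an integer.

Distances from M: A:4, B:3, C:2, D:3, E:2, F:3, G:4, H:3, I:2, J:4, K:2, L:1.
Sum = 4 + 3 + 2 + 3 + 2 + 3 + 4 + 3 + 2 + 4 + 2 + 1 = 33.

33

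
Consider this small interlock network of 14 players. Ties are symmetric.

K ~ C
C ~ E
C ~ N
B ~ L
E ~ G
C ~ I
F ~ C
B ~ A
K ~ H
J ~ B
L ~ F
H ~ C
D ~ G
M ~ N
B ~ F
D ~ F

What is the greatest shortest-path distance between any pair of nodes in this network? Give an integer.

Eccentricity of each node (its greatest distance to any other): A:5, B:4, C:3, D:4, E:4, F:3, G:4, H:4, I:4, J:5, K:4, L:4, M:5, N:4.
The maximum eccentricity is 5, realized for instance by the pair J–M via J – B – F – C – N – M. So the diameter is 5.

5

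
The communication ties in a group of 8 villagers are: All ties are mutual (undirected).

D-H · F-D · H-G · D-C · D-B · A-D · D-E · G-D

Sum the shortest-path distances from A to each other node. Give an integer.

13

Distances from A: B:2, C:2, D:1, E:2, F:2, G:2, H:2.
Sum = 2 + 2 + 1 + 2 + 2 + 2 + 2 = 13.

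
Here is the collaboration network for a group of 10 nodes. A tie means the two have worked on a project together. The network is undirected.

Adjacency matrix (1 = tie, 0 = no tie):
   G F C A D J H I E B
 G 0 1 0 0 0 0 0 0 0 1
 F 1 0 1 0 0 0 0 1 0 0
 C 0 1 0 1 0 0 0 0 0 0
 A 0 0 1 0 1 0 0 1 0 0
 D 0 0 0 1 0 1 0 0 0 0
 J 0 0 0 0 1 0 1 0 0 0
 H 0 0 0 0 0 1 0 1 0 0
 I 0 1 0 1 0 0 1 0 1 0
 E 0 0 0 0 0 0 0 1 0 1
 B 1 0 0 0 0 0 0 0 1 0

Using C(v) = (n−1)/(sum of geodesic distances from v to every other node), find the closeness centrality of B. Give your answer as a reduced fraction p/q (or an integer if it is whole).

9/23

Distances from B: A:3, C:3, D:4, E:1, F:2, G:1, H:3, I:2, J:4. Sum = 23.
n = 10, so closeness = 9/23.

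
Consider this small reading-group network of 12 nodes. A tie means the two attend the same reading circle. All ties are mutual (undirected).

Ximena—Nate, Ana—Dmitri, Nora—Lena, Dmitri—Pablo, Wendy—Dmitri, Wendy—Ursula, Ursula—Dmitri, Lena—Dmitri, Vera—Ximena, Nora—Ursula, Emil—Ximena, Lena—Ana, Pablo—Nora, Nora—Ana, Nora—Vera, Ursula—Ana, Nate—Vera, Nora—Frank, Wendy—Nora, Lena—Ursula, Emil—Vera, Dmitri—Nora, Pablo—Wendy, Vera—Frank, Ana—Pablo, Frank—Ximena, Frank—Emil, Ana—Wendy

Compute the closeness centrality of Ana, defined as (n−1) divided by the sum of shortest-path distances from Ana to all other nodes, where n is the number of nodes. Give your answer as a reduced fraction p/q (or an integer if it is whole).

11/19

Distances from Ana: Dmitri:1, Emil:3, Frank:2, Lena:1, Nate:3, Nora:1, Pablo:1, Ursula:1, Vera:2, Wendy:1, Ximena:3. Sum = 19.
n = 12, so closeness = 11/19.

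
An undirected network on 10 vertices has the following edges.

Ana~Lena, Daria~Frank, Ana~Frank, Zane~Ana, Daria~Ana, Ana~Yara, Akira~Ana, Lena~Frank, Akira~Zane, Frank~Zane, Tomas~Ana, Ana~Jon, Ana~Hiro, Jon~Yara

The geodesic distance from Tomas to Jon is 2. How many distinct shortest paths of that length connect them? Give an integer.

1

The shortest distance is 2, and the only length-2 path is Tomas–Ana–Jon. So there is exactly 1 shortest path.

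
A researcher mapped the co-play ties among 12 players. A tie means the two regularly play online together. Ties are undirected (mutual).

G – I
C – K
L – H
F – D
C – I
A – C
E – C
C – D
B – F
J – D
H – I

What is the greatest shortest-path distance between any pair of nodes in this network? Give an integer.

Eccentricity of each node (its greatest distance to any other): A:4, B:6, C:3, D:4, E:4, F:5, G:5, H:5, I:4, J:5, K:4, L:6.
The maximum eccentricity is 6, realized for instance by the pair L–B via L – H – I – C – D – F – B. So the diameter is 6.

6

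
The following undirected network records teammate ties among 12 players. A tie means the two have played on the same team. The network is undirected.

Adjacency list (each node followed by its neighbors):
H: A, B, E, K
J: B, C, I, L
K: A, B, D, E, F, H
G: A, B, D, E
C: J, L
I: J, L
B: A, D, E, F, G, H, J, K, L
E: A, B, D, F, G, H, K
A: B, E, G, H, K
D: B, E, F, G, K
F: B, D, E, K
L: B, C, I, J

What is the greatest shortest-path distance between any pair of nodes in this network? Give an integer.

Eccentricity of each node (its greatest distance to any other): A:3, B:2, C:3, D:3, E:3, F:3, G:3, H:3, I:3, J:2, K:3, L:2.
The maximum eccentricity is 3, realized for instance by the pair I–G via I – L – B – G. So the diameter is 3.

3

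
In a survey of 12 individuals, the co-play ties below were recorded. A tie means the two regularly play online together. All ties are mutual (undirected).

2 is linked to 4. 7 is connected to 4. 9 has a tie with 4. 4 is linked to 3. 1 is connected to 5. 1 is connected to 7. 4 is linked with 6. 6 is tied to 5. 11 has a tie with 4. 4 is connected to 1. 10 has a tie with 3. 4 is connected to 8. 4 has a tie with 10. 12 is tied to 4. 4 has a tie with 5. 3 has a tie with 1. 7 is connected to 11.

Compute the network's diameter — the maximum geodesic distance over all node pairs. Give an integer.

2

Eccentricity of each node (its greatest distance to any other): 1:2, 2:2, 3:2, 4:1, 5:2, 6:2, 7:2, 8:2, 9:2, 10:2, 11:2, 12:2.
The maximum eccentricity is 2, realized for instance by the pair 10–12 via 10 – 4 – 12. So the diameter is 2.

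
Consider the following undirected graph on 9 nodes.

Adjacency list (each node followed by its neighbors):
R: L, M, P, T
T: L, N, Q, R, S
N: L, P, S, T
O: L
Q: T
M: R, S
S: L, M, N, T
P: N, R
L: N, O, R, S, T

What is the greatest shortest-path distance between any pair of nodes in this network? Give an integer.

Eccentricity of each node (its greatest distance to any other): L:2, M:3, N:2, O:3, P:3, Q:3, R:2, S:2, T:2.
The maximum eccentricity is 3, realized for instance by the pair Q–P via Q – T – R – P. So the diameter is 3.

3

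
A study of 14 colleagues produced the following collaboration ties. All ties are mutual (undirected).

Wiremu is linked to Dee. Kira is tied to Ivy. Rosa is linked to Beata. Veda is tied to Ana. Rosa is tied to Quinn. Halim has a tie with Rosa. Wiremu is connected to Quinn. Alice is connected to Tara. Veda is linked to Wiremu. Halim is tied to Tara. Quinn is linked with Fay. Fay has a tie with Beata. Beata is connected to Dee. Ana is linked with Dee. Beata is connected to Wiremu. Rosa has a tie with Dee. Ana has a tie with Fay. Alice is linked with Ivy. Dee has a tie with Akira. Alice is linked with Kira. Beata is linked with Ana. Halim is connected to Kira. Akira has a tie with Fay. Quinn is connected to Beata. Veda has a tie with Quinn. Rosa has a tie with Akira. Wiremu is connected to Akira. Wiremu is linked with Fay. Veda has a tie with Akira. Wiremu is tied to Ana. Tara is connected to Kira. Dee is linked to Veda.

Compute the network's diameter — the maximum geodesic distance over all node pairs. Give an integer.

5

Eccentricity of each node (its greatest distance to any other): Akira:4, Alice:5, Ana:5, Beata:4, Dee:4, Fay:5, Halim:3, Ivy:5, Kira:4, Quinn:4, Rosa:3, Tara:4, Veda:5, Wiremu:5.
The maximum eccentricity is 5, realized for instance by the pair Fay–Ivy via Fay – Beata – Rosa – Halim – Kira – Ivy. So the diameter is 5.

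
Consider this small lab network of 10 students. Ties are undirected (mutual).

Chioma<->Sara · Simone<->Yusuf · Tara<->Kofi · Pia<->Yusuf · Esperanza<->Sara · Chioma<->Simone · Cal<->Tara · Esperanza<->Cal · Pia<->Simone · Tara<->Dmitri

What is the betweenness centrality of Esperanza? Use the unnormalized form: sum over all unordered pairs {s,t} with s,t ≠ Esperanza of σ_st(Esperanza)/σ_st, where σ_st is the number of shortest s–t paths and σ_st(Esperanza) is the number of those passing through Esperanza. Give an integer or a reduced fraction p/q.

20

Pairs whose geodesics pass through Esperanza — Kofi–Sara: 1; Kofi–Pia: 1; Kofi–Yusuf: 1; Kofi–Simone: 1; Kofi–Chioma: 1; Dmitri–Sara: 1; Dmitri–Pia: 1; Dmitri–Yusuf: 1; Dmitri–Simone: 1; Dmitri–Chioma: 1; Sara–Cal: 1; Sara–Tara: 1; Pia–Cal: 1; Pia–Tara: 1 … (+6 more pairs).
All other pairs contribute 0.
Summing the contributions gives betweenness(Esperanza) = 20.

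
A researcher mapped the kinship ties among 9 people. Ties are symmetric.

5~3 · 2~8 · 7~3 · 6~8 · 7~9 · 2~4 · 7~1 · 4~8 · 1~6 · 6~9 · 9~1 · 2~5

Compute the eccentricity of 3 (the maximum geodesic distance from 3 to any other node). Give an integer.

3

Distances from 3: 1:2, 2:2, 4:3, 5:1, 6:3, 7:1, 8:3, 9:2.
The largest is 3 (to 4, 8, and 6), so the eccentricity of 3 is 3.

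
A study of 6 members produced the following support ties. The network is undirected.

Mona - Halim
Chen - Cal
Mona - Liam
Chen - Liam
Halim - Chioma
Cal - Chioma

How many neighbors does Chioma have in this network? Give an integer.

2

Chioma is directly tied to Cal and Halim. That is 2 neighbors, so the degree of Chioma is 2.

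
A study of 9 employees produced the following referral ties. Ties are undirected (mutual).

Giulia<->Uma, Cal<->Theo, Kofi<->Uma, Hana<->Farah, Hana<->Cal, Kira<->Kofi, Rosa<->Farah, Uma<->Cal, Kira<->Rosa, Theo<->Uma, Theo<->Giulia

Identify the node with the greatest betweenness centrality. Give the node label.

Uma

Unnormalized betweenness of each node: Cal:15/2, Farah:7/2, Giulia:0, Hana:11/2, Kira:9/2, Kofi:13/2, Rosa:3, Theo:3/2, Uma:10.
Uma has the largest value, 10, making it the main broker — the node through which the most shortest paths run.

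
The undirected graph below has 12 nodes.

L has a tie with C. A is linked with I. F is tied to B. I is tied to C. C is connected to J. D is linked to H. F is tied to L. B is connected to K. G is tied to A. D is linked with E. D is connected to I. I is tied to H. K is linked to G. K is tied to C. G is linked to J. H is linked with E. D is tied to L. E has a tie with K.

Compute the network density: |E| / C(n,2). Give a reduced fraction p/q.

There are 18 edges and 12 nodes, so the maximum possible is C(12,2) = 66.
Density = 18/66 = 3/11.

3/11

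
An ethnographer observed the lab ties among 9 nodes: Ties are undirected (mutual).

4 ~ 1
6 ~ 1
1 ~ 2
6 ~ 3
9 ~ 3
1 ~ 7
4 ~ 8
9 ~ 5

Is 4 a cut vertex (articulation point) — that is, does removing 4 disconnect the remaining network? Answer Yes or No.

Removing 4 leaves {1, 2, 3, 5, 6, 7, and 9} with no path to {8}, so the network splits into 2 components. 4 is a cut vertex.

Yes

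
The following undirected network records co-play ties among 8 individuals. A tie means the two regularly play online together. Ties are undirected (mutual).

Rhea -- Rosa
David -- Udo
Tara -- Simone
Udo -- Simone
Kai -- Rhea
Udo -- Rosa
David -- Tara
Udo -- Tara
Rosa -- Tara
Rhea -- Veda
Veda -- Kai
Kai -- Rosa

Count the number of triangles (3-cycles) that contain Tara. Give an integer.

Tara's neighbors: David, Rosa, Simone, and Udo.
Neighbor pairs that are themselves tied: Tara–David–Udo; Tara–Rosa–Udo; Tara–Simone–Udo. Each forms one triangle with Tara, for 3 in total.

3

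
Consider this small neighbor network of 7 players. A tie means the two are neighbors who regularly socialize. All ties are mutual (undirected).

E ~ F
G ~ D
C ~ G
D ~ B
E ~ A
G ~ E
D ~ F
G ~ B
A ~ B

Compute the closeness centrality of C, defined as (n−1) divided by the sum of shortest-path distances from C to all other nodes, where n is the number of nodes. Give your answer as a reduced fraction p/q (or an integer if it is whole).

Distances from C: A:3, B:2, D:2, E:2, F:3, G:1. Sum = 13.
n = 7, so closeness = 6/13.

6/13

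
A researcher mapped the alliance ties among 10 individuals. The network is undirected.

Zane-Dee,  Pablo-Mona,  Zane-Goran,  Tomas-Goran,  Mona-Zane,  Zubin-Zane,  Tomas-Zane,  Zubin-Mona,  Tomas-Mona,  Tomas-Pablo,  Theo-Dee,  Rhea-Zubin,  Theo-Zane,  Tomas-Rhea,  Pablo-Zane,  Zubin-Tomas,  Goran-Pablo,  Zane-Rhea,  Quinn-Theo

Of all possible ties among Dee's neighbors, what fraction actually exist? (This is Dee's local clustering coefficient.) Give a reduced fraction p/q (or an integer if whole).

Dee's neighbors: Theo and Zane (k = 2).
Possible neighbor pairs: C(2,2) = 1. Edges among them: Theo–Zane → e = 1.
Clustering(Dee) = 1/1.

1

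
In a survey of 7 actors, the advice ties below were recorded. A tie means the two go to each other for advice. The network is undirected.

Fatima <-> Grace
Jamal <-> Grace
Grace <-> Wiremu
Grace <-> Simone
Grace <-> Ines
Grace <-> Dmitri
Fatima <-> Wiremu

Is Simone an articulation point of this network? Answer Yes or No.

Even without Simone, every remaining node can still reach every other (the residual graph is connected), so Simone is not a cut vertex.

No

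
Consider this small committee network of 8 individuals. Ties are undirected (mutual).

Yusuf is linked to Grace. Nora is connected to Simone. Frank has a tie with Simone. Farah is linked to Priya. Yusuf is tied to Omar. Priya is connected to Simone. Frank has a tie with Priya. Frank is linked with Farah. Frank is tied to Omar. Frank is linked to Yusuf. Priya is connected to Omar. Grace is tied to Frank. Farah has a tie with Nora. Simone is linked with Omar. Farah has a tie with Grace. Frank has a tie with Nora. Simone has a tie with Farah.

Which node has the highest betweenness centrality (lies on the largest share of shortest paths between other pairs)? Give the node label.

Frank

Unnormalized betweenness of each node: Farah:11/6, Frank:17/3, Grace:1/2, Nora:0, Omar:1, Priya:1/3, Simone:7/6, Yusuf:1/2.
Frank has the largest value, 17/3, making it the main broker — the node through which the most shortest paths run.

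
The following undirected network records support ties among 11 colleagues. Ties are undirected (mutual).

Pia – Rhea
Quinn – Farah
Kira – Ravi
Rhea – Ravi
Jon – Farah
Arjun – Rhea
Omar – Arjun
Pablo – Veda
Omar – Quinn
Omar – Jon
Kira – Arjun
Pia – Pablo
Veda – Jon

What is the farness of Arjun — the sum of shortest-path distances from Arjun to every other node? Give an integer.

20

Distances from Arjun: Farah:3, Jon:2, Kira:1, Omar:1, Pablo:3, Pia:2, Quinn:2, Ravi:2, Rhea:1, Veda:3.
Sum = 3 + 2 + 1 + 1 + 3 + 2 + 2 + 2 + 1 + 3 = 20.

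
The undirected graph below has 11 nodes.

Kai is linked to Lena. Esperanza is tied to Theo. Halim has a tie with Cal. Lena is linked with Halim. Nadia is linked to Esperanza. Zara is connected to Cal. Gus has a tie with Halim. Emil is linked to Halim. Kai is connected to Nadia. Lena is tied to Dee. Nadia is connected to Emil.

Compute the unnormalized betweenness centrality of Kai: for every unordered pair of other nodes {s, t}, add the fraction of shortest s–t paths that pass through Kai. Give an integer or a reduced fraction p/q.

6

Pairs whose geodesics pass through Kai — Dee–Esperanza: 1; Dee–Nadia: 1; Dee–Theo: 1; Esperanza–Lena: 1; Nadia–Lena: 1; Lena–Theo: 1.
All other pairs contribute 0.
Summing the contributions gives betweenness(Kai) = 6.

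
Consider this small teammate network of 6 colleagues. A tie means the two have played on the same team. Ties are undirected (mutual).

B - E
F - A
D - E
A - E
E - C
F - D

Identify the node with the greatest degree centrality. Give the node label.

E

Degrees — A:2, B:1, C:1, D:2, E:4, F:2.
The maximum is 4, attained only by E.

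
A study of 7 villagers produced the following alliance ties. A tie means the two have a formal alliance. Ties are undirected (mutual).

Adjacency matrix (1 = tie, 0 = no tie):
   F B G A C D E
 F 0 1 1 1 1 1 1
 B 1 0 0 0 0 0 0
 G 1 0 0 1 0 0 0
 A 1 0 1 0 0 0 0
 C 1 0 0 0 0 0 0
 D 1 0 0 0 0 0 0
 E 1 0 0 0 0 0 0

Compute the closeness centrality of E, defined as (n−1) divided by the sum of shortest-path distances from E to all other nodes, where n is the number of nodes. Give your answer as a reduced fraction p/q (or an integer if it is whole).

6/11

Distances from E: A:2, B:2, C:2, D:2, F:1, G:2. Sum = 11.
n = 7, so closeness = 6/11.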